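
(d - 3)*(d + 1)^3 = d^4 - 6*d^2 - 8*d - 3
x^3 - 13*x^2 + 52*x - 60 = (x - 6)*(x - 5)*(x - 2)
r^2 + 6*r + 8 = (r + 2)*(r + 4)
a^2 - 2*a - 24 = (a - 6)*(a + 4)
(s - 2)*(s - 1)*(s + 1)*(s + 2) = s^4 - 5*s^2 + 4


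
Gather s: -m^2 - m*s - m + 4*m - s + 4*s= -m^2 + 3*m + s*(3 - m)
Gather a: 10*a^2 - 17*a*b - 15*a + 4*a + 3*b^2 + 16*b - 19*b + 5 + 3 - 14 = 10*a^2 + a*(-17*b - 11) + 3*b^2 - 3*b - 6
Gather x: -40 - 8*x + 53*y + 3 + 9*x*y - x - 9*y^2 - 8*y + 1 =x*(9*y - 9) - 9*y^2 + 45*y - 36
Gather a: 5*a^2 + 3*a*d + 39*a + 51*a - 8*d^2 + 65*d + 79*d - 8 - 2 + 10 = 5*a^2 + a*(3*d + 90) - 8*d^2 + 144*d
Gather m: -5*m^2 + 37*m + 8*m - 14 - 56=-5*m^2 + 45*m - 70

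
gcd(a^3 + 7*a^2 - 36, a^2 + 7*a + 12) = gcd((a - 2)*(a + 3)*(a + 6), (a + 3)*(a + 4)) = a + 3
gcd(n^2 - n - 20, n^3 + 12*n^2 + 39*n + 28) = n + 4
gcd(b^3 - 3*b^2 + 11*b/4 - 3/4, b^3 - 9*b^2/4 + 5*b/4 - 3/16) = b^2 - 2*b + 3/4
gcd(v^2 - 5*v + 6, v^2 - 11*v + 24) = v - 3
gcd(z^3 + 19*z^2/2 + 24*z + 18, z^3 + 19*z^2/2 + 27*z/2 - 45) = z + 6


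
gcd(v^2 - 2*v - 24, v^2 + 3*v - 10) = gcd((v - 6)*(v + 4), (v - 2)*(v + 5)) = 1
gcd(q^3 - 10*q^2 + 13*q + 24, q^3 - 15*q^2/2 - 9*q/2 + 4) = q^2 - 7*q - 8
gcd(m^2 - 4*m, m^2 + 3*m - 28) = m - 4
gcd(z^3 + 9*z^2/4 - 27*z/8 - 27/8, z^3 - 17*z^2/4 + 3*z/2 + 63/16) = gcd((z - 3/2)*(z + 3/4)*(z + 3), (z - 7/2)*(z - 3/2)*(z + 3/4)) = z^2 - 3*z/4 - 9/8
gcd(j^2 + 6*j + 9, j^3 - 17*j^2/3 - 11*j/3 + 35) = 1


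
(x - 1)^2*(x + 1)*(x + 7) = x^4 + 6*x^3 - 8*x^2 - 6*x + 7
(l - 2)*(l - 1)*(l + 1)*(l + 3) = l^4 + l^3 - 7*l^2 - l + 6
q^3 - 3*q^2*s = q^2*(q - 3*s)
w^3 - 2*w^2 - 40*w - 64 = (w - 8)*(w + 2)*(w + 4)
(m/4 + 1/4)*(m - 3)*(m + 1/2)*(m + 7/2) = m^4/4 + m^3/2 - 37*m^2/16 - 31*m/8 - 21/16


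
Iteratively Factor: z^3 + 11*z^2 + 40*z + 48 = (z + 3)*(z^2 + 8*z + 16) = (z + 3)*(z + 4)*(z + 4)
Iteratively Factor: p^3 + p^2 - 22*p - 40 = (p + 4)*(p^2 - 3*p - 10) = (p - 5)*(p + 4)*(p + 2)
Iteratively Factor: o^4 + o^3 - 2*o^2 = (o - 1)*(o^3 + 2*o^2) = o*(o - 1)*(o^2 + 2*o) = o^2*(o - 1)*(o + 2)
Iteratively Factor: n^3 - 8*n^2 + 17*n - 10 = (n - 2)*(n^2 - 6*n + 5) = (n - 5)*(n - 2)*(n - 1)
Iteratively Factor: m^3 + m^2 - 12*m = (m - 3)*(m^2 + 4*m) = m*(m - 3)*(m + 4)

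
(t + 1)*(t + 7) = t^2 + 8*t + 7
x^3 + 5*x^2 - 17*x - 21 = (x - 3)*(x + 1)*(x + 7)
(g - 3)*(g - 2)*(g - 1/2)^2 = g^4 - 6*g^3 + 45*g^2/4 - 29*g/4 + 3/2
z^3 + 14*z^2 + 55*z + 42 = (z + 1)*(z + 6)*(z + 7)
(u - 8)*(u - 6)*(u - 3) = u^3 - 17*u^2 + 90*u - 144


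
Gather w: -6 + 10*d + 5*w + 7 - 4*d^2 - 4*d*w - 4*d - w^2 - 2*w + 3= -4*d^2 + 6*d - w^2 + w*(3 - 4*d) + 4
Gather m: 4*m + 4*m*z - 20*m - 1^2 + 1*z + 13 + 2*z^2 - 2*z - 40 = m*(4*z - 16) + 2*z^2 - z - 28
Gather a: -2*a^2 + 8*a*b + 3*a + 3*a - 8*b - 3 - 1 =-2*a^2 + a*(8*b + 6) - 8*b - 4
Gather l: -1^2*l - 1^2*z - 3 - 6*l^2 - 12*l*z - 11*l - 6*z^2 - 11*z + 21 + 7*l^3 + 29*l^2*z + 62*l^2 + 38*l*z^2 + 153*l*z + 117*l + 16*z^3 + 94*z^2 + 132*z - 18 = 7*l^3 + l^2*(29*z + 56) + l*(38*z^2 + 141*z + 105) + 16*z^3 + 88*z^2 + 120*z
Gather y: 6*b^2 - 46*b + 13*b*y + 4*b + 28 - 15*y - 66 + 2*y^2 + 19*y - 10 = 6*b^2 - 42*b + 2*y^2 + y*(13*b + 4) - 48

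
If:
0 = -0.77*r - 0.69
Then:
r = -0.90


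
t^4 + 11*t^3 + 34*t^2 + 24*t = t*(t + 1)*(t + 4)*(t + 6)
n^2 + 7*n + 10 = (n + 2)*(n + 5)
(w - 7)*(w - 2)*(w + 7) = w^3 - 2*w^2 - 49*w + 98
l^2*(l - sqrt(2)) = l^3 - sqrt(2)*l^2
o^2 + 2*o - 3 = (o - 1)*(o + 3)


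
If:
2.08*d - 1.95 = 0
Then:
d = 0.94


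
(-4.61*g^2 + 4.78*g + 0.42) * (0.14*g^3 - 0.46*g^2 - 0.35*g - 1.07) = -0.6454*g^5 + 2.7898*g^4 - 0.5265*g^3 + 3.0665*g^2 - 5.2616*g - 0.4494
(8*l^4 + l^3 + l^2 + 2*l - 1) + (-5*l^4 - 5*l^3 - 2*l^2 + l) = 3*l^4 - 4*l^3 - l^2 + 3*l - 1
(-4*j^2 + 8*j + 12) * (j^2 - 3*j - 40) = -4*j^4 + 20*j^3 + 148*j^2 - 356*j - 480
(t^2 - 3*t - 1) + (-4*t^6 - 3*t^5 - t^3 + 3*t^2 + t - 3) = -4*t^6 - 3*t^5 - t^3 + 4*t^2 - 2*t - 4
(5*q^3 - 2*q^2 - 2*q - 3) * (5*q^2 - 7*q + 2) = 25*q^5 - 45*q^4 + 14*q^3 - 5*q^2 + 17*q - 6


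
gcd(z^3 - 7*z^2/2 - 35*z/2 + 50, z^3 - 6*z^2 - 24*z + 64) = z + 4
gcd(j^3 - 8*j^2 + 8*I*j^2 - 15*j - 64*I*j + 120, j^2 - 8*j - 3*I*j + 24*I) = j - 8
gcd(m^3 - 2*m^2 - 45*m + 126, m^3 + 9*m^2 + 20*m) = 1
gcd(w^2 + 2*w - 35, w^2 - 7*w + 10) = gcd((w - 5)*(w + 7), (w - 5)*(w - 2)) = w - 5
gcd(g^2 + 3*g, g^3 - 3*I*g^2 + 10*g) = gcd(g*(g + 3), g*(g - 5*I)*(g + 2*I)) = g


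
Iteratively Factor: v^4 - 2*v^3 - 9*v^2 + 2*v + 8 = (v + 2)*(v^3 - 4*v^2 - v + 4) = (v - 4)*(v + 2)*(v^2 - 1) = (v - 4)*(v + 1)*(v + 2)*(v - 1)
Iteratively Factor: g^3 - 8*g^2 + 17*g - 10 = (g - 5)*(g^2 - 3*g + 2) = (g - 5)*(g - 2)*(g - 1)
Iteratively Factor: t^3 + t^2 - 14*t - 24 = (t + 3)*(t^2 - 2*t - 8) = (t - 4)*(t + 3)*(t + 2)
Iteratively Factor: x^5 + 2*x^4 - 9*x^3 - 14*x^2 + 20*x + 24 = (x - 2)*(x^4 + 4*x^3 - x^2 - 16*x - 12) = (x - 2)*(x + 2)*(x^3 + 2*x^2 - 5*x - 6) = (x - 2)*(x + 2)*(x + 3)*(x^2 - x - 2) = (x - 2)*(x + 1)*(x + 2)*(x + 3)*(x - 2)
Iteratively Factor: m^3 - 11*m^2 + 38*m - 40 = (m - 4)*(m^2 - 7*m + 10) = (m - 5)*(m - 4)*(m - 2)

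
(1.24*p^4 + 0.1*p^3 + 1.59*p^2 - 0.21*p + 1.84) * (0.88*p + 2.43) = 1.0912*p^5 + 3.1012*p^4 + 1.6422*p^3 + 3.6789*p^2 + 1.1089*p + 4.4712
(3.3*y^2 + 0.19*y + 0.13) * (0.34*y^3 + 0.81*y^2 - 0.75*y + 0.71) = 1.122*y^5 + 2.7376*y^4 - 2.2769*y^3 + 2.3058*y^2 + 0.0374*y + 0.0923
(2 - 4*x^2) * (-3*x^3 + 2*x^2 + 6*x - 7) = 12*x^5 - 8*x^4 - 30*x^3 + 32*x^2 + 12*x - 14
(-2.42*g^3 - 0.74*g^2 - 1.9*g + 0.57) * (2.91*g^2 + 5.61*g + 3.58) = -7.0422*g^5 - 15.7296*g^4 - 18.344*g^3 - 11.6495*g^2 - 3.6043*g + 2.0406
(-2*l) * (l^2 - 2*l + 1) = -2*l^3 + 4*l^2 - 2*l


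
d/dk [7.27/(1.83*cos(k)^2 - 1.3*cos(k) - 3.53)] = (26.6082*cos(k) - 9.451)*sin(k)/(-1.83*cos(k)^2 + 1.3*cos(k) + 3.53)^2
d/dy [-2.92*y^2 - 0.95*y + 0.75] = -5.84*y - 0.95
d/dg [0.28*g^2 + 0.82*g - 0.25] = 0.56*g + 0.82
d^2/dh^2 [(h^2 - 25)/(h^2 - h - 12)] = 2*(h^3 - 39*h^2 + 75*h - 181)/(h^6 - 3*h^5 - 33*h^4 + 71*h^3 + 396*h^2 - 432*h - 1728)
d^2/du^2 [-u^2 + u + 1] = -2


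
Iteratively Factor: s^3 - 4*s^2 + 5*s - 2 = (s - 1)*(s^2 - 3*s + 2) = (s - 1)^2*(s - 2)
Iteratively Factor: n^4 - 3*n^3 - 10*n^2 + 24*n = (n + 3)*(n^3 - 6*n^2 + 8*n) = (n - 2)*(n + 3)*(n^2 - 4*n) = (n - 4)*(n - 2)*(n + 3)*(n)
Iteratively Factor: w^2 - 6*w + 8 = (w - 4)*(w - 2)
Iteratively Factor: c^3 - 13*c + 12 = (c - 3)*(c^2 + 3*c - 4) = (c - 3)*(c - 1)*(c + 4)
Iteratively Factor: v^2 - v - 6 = (v - 3)*(v + 2)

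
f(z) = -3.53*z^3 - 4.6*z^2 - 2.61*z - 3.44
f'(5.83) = -416.19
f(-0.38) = -2.92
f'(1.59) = -44.01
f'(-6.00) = -328.65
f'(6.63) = -529.11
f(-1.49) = 1.91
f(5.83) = -874.49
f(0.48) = -6.14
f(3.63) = -242.38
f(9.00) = -2972.90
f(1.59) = -33.41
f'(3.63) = -175.55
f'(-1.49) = -12.41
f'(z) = -10.59*z^2 - 9.2*z - 2.61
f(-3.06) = 62.62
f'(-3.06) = -73.62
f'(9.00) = -943.20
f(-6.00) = 609.10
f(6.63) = -1251.71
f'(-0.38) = -0.64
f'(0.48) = -9.47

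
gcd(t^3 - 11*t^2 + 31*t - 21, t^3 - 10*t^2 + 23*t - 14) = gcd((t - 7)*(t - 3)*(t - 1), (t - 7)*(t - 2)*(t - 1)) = t^2 - 8*t + 7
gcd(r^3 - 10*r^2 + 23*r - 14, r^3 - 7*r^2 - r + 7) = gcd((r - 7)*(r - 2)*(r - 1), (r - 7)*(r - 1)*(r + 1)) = r^2 - 8*r + 7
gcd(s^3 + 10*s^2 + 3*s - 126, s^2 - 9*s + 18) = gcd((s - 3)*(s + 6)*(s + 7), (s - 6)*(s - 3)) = s - 3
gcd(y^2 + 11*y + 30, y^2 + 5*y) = y + 5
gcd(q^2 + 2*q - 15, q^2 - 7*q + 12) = q - 3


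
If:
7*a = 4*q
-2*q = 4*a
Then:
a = 0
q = 0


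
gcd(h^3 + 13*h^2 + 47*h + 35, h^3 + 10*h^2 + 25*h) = h + 5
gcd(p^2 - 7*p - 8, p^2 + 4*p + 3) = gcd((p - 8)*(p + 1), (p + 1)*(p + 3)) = p + 1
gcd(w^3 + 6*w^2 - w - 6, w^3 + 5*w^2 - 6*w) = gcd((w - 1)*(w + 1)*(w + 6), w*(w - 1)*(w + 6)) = w^2 + 5*w - 6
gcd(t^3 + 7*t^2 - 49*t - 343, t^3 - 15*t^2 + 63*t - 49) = t - 7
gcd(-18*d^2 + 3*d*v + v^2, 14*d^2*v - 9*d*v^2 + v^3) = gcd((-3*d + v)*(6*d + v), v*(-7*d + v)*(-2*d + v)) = 1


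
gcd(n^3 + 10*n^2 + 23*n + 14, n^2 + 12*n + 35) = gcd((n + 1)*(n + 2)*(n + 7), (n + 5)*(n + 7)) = n + 7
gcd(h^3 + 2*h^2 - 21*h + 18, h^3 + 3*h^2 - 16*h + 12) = h^2 + 5*h - 6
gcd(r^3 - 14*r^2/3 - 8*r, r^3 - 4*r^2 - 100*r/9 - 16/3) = r^2 - 14*r/3 - 8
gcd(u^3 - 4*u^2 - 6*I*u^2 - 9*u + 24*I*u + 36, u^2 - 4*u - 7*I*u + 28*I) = u - 4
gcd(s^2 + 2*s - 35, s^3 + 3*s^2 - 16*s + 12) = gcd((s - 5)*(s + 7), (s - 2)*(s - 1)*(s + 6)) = 1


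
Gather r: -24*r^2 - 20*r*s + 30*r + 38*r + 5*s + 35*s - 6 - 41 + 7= -24*r^2 + r*(68 - 20*s) + 40*s - 40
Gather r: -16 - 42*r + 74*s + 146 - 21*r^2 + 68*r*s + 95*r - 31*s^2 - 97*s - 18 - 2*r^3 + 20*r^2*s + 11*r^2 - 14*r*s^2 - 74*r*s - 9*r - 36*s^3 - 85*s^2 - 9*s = -2*r^3 + r^2*(20*s - 10) + r*(-14*s^2 - 6*s + 44) - 36*s^3 - 116*s^2 - 32*s + 112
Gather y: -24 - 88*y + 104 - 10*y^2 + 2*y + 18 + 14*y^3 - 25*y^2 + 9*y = 14*y^3 - 35*y^2 - 77*y + 98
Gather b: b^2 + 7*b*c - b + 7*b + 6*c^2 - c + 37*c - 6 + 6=b^2 + b*(7*c + 6) + 6*c^2 + 36*c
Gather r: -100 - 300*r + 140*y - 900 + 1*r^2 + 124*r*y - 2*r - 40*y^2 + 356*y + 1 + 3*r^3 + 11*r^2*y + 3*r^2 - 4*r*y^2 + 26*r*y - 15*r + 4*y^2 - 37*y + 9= 3*r^3 + r^2*(11*y + 4) + r*(-4*y^2 + 150*y - 317) - 36*y^2 + 459*y - 990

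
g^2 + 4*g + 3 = (g + 1)*(g + 3)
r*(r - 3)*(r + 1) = r^3 - 2*r^2 - 3*r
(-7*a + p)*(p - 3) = -7*a*p + 21*a + p^2 - 3*p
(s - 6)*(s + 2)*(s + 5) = s^3 + s^2 - 32*s - 60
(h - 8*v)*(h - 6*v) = h^2 - 14*h*v + 48*v^2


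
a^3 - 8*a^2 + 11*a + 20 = (a - 5)*(a - 4)*(a + 1)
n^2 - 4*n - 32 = (n - 8)*(n + 4)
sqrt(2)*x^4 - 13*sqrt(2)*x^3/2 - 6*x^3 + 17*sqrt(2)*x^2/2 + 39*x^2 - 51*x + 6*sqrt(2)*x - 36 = (x - 4)*(x - 3)*(x - 3*sqrt(2))*(sqrt(2)*x + sqrt(2)/2)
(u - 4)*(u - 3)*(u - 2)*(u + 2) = u^4 - 7*u^3 + 8*u^2 + 28*u - 48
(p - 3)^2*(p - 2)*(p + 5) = p^4 - 3*p^3 - 19*p^2 + 87*p - 90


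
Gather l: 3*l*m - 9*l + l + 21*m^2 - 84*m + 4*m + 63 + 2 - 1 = l*(3*m - 8) + 21*m^2 - 80*m + 64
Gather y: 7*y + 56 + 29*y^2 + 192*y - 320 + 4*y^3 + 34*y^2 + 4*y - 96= 4*y^3 + 63*y^2 + 203*y - 360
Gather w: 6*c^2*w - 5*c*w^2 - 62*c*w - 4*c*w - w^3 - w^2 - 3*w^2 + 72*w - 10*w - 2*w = -w^3 + w^2*(-5*c - 4) + w*(6*c^2 - 66*c + 60)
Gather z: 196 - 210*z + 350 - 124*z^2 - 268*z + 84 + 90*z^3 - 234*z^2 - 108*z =90*z^3 - 358*z^2 - 586*z + 630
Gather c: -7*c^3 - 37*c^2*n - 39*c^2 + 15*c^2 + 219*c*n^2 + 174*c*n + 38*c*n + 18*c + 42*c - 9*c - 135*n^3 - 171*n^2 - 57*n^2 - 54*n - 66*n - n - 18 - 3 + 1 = -7*c^3 + c^2*(-37*n - 24) + c*(219*n^2 + 212*n + 51) - 135*n^3 - 228*n^2 - 121*n - 20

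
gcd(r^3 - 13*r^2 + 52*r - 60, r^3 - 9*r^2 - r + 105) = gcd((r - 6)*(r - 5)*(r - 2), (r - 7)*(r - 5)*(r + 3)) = r - 5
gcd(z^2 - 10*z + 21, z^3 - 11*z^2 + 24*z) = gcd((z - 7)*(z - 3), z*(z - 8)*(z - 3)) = z - 3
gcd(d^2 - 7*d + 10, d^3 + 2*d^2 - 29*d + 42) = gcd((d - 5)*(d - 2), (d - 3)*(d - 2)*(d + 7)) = d - 2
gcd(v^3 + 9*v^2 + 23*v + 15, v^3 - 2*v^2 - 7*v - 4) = v + 1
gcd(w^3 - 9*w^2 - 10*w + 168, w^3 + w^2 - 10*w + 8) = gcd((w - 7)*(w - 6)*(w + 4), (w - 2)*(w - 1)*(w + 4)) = w + 4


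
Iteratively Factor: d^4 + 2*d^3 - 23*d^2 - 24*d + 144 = (d + 4)*(d^3 - 2*d^2 - 15*d + 36) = (d - 3)*(d + 4)*(d^2 + d - 12) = (d - 3)*(d + 4)^2*(d - 3)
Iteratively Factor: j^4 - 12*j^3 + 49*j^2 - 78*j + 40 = (j - 2)*(j^3 - 10*j^2 + 29*j - 20) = (j - 5)*(j - 2)*(j^2 - 5*j + 4) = (j - 5)*(j - 2)*(j - 1)*(j - 4)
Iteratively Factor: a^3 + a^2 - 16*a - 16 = (a + 4)*(a^2 - 3*a - 4) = (a + 1)*(a + 4)*(a - 4)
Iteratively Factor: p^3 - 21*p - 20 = (p - 5)*(p^2 + 5*p + 4) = (p - 5)*(p + 1)*(p + 4)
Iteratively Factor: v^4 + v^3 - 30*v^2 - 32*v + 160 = (v - 2)*(v^3 + 3*v^2 - 24*v - 80) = (v - 2)*(v + 4)*(v^2 - v - 20) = (v - 2)*(v + 4)^2*(v - 5)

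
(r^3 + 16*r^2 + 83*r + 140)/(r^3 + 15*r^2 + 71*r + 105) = (r + 4)/(r + 3)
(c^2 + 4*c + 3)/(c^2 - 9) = (c + 1)/(c - 3)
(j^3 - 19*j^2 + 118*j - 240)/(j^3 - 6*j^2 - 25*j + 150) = (j - 8)/(j + 5)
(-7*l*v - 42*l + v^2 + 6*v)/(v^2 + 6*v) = (-7*l + v)/v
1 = 1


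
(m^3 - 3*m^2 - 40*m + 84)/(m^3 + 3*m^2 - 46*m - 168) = (m - 2)/(m + 4)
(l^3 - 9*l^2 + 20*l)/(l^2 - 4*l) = l - 5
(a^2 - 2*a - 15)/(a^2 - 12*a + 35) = (a + 3)/(a - 7)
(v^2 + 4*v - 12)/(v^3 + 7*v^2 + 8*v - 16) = (v^2 + 4*v - 12)/(v^3 + 7*v^2 + 8*v - 16)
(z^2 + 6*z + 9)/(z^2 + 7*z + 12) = (z + 3)/(z + 4)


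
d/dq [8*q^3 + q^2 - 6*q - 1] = 24*q^2 + 2*q - 6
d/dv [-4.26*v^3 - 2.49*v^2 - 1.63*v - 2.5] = -12.78*v^2 - 4.98*v - 1.63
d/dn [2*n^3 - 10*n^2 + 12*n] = 6*n^2 - 20*n + 12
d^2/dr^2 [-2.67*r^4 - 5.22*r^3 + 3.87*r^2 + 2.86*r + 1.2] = -32.04*r^2 - 31.32*r + 7.74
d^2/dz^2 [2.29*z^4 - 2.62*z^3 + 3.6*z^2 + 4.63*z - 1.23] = 27.48*z^2 - 15.72*z + 7.2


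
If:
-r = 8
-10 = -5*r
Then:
No Solution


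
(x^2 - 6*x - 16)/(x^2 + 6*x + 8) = (x - 8)/(x + 4)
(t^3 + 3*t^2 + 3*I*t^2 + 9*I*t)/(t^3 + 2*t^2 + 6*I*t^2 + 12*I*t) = (t^2 + t*(3 + 3*I) + 9*I)/(t^2 + t*(2 + 6*I) + 12*I)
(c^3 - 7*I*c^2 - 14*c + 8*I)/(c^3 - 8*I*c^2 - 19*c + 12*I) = (c - 2*I)/(c - 3*I)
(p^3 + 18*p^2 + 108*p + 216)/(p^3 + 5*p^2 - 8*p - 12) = (p^2 + 12*p + 36)/(p^2 - p - 2)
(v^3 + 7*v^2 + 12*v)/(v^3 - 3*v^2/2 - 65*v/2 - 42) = 2*v*(v + 3)/(2*v^2 - 11*v - 21)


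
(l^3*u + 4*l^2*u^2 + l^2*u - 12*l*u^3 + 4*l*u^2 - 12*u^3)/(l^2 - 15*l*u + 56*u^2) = u*(l^3 + 4*l^2*u + l^2 - 12*l*u^2 + 4*l*u - 12*u^2)/(l^2 - 15*l*u + 56*u^2)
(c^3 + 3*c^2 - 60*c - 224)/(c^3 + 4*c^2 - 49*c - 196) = (c - 8)/(c - 7)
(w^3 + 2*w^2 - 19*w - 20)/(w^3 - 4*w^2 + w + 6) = (w^2 + w - 20)/(w^2 - 5*w + 6)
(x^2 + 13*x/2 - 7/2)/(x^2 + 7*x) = (x - 1/2)/x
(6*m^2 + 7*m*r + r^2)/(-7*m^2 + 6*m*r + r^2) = (6*m^2 + 7*m*r + r^2)/(-7*m^2 + 6*m*r + r^2)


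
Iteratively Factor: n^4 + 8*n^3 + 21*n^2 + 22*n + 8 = (n + 1)*(n^3 + 7*n^2 + 14*n + 8) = (n + 1)^2*(n^2 + 6*n + 8) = (n + 1)^2*(n + 4)*(n + 2)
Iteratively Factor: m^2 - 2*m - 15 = (m - 5)*(m + 3)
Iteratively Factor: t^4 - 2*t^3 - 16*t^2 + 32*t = (t + 4)*(t^3 - 6*t^2 + 8*t) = (t - 4)*(t + 4)*(t^2 - 2*t) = (t - 4)*(t - 2)*(t + 4)*(t)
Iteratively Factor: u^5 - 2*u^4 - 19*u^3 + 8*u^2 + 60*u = (u - 2)*(u^4 - 19*u^2 - 30*u) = (u - 2)*(u + 3)*(u^3 - 3*u^2 - 10*u) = (u - 5)*(u - 2)*(u + 3)*(u^2 + 2*u) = (u - 5)*(u - 2)*(u + 2)*(u + 3)*(u)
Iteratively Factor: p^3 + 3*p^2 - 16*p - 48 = (p - 4)*(p^2 + 7*p + 12) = (p - 4)*(p + 4)*(p + 3)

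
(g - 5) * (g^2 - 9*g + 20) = g^3 - 14*g^2 + 65*g - 100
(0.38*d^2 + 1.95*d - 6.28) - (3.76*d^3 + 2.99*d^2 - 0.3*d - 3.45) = -3.76*d^3 - 2.61*d^2 + 2.25*d - 2.83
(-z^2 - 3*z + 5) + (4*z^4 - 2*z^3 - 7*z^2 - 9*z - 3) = 4*z^4 - 2*z^3 - 8*z^2 - 12*z + 2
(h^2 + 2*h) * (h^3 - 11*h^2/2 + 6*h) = h^5 - 7*h^4/2 - 5*h^3 + 12*h^2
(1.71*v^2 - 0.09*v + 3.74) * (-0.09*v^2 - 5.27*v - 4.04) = -0.1539*v^4 - 9.0036*v^3 - 6.7707*v^2 - 19.3462*v - 15.1096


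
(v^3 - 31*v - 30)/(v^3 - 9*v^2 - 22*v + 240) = (v + 1)/(v - 8)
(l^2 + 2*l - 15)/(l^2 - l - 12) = (-l^2 - 2*l + 15)/(-l^2 + l + 12)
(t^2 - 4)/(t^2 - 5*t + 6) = (t + 2)/(t - 3)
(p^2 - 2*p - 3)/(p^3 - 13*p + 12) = (p + 1)/(p^2 + 3*p - 4)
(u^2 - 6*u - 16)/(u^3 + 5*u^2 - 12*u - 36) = (u - 8)/(u^2 + 3*u - 18)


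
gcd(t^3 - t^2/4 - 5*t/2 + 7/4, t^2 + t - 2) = t - 1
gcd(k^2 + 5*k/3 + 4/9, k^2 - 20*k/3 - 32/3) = k + 4/3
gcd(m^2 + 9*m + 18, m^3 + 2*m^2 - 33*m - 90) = m + 3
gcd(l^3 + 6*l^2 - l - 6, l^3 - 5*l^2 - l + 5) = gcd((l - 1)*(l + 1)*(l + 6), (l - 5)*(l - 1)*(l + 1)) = l^2 - 1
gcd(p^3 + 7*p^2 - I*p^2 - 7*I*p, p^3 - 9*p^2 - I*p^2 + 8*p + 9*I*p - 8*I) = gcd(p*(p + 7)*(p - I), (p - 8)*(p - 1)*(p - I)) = p - I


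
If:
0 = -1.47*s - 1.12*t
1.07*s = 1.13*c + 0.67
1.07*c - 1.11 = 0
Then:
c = 1.04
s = 1.72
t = -2.26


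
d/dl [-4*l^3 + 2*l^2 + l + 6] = -12*l^2 + 4*l + 1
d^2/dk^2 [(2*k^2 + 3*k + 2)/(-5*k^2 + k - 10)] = 2*(-85*k^3 + 150*k^2 + 480*k - 132)/(125*k^6 - 75*k^5 + 765*k^4 - 301*k^3 + 1530*k^2 - 300*k + 1000)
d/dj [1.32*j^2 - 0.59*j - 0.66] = 2.64*j - 0.59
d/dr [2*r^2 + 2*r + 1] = 4*r + 2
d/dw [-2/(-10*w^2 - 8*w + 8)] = 2*(-5*w - 2)/(5*w^2 + 4*w - 4)^2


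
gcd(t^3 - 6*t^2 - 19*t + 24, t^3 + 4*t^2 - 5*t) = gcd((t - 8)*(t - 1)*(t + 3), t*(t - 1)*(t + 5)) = t - 1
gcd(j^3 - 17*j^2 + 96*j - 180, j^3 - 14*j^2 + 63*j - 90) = j^2 - 11*j + 30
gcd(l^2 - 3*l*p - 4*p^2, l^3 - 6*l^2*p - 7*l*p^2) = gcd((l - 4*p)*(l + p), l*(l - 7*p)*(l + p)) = l + p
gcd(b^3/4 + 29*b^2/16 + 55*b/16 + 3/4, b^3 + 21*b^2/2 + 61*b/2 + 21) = 1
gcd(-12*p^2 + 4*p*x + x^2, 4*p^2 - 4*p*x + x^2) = -2*p + x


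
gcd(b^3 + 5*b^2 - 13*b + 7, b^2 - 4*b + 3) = b - 1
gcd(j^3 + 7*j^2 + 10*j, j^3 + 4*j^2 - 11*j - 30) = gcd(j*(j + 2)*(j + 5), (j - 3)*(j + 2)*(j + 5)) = j^2 + 7*j + 10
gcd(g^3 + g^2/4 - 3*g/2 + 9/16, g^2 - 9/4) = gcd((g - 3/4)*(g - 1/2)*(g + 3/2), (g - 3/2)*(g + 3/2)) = g + 3/2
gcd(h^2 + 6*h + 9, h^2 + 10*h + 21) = h + 3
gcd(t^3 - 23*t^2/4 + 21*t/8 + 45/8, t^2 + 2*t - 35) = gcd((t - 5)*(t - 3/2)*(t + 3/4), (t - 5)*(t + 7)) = t - 5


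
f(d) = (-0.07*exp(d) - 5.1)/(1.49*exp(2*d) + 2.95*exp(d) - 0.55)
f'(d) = (-0.07*exp(d) - 5.1)*(-2.98*exp(2*d) - 2.95*exp(d))/(1.49*exp(2*d) + 2.95*exp(d) - 0.55)^2 - 0.07*exp(d)/(1.49*exp(2*d) + 2.95*exp(d) - 0.55) = (0.1043*exp(2*d) + 15.198*exp(d) + 15.0835)*exp(d)/(2.2201*exp(4*d) + 8.791*exp(3*d) + 7.0635*exp(2*d) - 3.245*exp(d) + 0.3025)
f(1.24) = -0.19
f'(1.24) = 0.32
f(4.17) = -0.00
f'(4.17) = 0.00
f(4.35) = -0.00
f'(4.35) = 0.00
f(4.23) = -0.00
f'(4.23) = 0.00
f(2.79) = -0.01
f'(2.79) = 0.02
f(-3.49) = 11.12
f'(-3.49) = 2.25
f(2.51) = -0.02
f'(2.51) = 0.04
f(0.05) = -1.23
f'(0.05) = 1.86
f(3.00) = -0.00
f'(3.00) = 0.02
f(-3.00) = 12.78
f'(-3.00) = 4.94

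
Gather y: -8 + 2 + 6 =0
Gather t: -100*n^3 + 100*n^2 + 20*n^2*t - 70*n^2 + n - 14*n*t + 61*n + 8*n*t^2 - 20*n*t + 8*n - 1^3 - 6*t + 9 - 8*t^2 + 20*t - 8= -100*n^3 + 30*n^2 + 70*n + t^2*(8*n - 8) + t*(20*n^2 - 34*n + 14)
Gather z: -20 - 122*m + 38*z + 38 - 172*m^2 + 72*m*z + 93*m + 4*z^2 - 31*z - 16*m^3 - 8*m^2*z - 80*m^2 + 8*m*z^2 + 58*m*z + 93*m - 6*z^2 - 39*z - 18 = -16*m^3 - 252*m^2 + 64*m + z^2*(8*m - 2) + z*(-8*m^2 + 130*m - 32)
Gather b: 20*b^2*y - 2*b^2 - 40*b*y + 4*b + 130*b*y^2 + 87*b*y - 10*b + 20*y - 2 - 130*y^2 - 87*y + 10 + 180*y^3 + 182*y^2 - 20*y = b^2*(20*y - 2) + b*(130*y^2 + 47*y - 6) + 180*y^3 + 52*y^2 - 87*y + 8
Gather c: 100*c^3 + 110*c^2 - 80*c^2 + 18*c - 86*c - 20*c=100*c^3 + 30*c^2 - 88*c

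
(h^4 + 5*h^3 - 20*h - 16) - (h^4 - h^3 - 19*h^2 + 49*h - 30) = 6*h^3 + 19*h^2 - 69*h + 14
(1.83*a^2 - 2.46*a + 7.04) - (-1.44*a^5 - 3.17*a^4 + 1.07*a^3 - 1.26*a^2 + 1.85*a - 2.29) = 1.44*a^5 + 3.17*a^4 - 1.07*a^3 + 3.09*a^2 - 4.31*a + 9.33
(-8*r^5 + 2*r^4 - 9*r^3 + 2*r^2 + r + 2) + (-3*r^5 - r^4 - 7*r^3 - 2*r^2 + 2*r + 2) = -11*r^5 + r^4 - 16*r^3 + 3*r + 4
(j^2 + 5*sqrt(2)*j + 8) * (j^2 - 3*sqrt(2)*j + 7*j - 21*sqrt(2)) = j^4 + 2*sqrt(2)*j^3 + 7*j^3 - 22*j^2 + 14*sqrt(2)*j^2 - 154*j - 24*sqrt(2)*j - 168*sqrt(2)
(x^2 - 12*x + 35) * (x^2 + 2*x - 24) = x^4 - 10*x^3 - 13*x^2 + 358*x - 840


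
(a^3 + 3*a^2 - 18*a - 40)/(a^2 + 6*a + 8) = (a^2 + a - 20)/(a + 4)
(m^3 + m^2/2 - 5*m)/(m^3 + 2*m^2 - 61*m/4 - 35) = 2*m*(m - 2)/(2*m^2 - m - 28)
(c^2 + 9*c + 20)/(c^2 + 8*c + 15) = (c + 4)/(c + 3)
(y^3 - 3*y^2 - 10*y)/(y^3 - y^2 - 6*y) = (y - 5)/(y - 3)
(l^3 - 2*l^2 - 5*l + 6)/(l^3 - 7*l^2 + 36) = (l - 1)/(l - 6)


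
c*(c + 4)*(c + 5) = c^3 + 9*c^2 + 20*c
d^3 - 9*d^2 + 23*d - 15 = (d - 5)*(d - 3)*(d - 1)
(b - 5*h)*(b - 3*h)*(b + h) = b^3 - 7*b^2*h + 7*b*h^2 + 15*h^3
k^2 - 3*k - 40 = (k - 8)*(k + 5)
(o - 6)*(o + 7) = o^2 + o - 42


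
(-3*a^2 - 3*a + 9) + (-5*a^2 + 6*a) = -8*a^2 + 3*a + 9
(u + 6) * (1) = u + 6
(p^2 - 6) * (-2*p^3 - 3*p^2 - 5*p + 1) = -2*p^5 - 3*p^4 + 7*p^3 + 19*p^2 + 30*p - 6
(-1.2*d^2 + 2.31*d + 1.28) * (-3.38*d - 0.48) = 4.056*d^3 - 7.2318*d^2 - 5.4352*d - 0.6144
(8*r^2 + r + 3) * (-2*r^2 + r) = -16*r^4 + 6*r^3 - 5*r^2 + 3*r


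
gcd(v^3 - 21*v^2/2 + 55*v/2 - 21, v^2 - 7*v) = v - 7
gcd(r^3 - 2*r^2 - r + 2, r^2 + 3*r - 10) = r - 2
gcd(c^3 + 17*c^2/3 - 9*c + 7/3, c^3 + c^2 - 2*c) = c - 1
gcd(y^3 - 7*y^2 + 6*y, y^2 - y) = y^2 - y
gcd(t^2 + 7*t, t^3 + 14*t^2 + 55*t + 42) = t + 7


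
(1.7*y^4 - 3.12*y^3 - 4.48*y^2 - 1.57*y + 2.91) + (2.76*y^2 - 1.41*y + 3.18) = 1.7*y^4 - 3.12*y^3 - 1.72*y^2 - 2.98*y + 6.09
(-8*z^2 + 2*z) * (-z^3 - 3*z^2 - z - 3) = 8*z^5 + 22*z^4 + 2*z^3 + 22*z^2 - 6*z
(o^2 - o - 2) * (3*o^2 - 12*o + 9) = 3*o^4 - 15*o^3 + 15*o^2 + 15*o - 18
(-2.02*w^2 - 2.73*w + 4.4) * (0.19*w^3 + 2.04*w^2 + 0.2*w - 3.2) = -0.3838*w^5 - 4.6395*w^4 - 5.1372*w^3 + 14.894*w^2 + 9.616*w - 14.08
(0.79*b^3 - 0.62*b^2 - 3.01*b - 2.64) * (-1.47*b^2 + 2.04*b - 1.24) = -1.1613*b^5 + 2.523*b^4 + 2.1803*b^3 - 1.4908*b^2 - 1.6532*b + 3.2736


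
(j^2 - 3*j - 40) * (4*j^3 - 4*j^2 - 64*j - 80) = 4*j^5 - 16*j^4 - 212*j^3 + 272*j^2 + 2800*j + 3200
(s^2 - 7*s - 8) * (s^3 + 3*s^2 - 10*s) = s^5 - 4*s^4 - 39*s^3 + 46*s^2 + 80*s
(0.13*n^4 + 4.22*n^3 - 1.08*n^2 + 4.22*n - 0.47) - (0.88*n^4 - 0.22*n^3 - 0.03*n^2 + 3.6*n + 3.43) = -0.75*n^4 + 4.44*n^3 - 1.05*n^2 + 0.62*n - 3.9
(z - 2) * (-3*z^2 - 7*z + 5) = -3*z^3 - z^2 + 19*z - 10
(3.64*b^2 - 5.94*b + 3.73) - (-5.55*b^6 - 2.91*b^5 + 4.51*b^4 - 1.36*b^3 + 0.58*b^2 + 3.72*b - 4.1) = 5.55*b^6 + 2.91*b^5 - 4.51*b^4 + 1.36*b^3 + 3.06*b^2 - 9.66*b + 7.83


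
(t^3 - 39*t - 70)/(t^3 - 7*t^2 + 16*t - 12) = (t^3 - 39*t - 70)/(t^3 - 7*t^2 + 16*t - 12)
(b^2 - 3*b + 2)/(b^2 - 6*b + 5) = (b - 2)/(b - 5)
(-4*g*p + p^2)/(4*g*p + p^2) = (-4*g + p)/(4*g + p)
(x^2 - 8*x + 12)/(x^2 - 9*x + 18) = (x - 2)/(x - 3)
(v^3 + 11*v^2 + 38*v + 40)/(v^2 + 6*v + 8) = v + 5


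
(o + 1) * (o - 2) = o^2 - o - 2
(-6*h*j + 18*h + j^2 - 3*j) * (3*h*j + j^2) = -18*h^2*j^2 + 54*h^2*j - 3*h*j^3 + 9*h*j^2 + j^4 - 3*j^3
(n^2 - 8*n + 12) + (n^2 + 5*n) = 2*n^2 - 3*n + 12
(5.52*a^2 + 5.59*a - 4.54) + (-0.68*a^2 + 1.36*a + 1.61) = 4.84*a^2 + 6.95*a - 2.93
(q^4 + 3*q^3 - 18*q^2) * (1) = q^4 + 3*q^3 - 18*q^2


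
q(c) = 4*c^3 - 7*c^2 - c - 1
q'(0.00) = -1.00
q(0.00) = -1.00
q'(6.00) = 347.00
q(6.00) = 605.00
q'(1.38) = 2.53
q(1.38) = -5.20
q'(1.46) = 4.14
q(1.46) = -4.93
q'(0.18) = -3.13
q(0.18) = -1.38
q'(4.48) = 177.12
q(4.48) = 213.69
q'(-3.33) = 178.69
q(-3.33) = -223.00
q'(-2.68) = 122.71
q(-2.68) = -125.59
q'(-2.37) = 99.58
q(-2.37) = -91.20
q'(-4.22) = 271.78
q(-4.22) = -422.04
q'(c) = 12*c^2 - 14*c - 1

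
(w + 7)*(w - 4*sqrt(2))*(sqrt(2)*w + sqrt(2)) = sqrt(2)*w^3 - 8*w^2 + 8*sqrt(2)*w^2 - 64*w + 7*sqrt(2)*w - 56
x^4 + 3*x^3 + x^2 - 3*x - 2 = (x - 1)*(x + 1)^2*(x + 2)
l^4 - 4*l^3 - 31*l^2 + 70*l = l*(l - 7)*(l - 2)*(l + 5)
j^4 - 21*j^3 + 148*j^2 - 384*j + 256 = (j - 8)^2*(j - 4)*(j - 1)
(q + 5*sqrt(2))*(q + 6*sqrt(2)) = q^2 + 11*sqrt(2)*q + 60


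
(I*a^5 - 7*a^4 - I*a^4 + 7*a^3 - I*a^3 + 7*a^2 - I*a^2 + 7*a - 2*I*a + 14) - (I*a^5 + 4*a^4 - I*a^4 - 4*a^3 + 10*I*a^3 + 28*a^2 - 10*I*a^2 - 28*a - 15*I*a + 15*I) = -11*a^4 + 11*a^3 - 11*I*a^3 - 21*a^2 + 9*I*a^2 + 35*a + 13*I*a + 14 - 15*I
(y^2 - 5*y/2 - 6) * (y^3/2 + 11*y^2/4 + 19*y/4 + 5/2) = y^5/2 + 3*y^4/2 - 41*y^3/8 - 207*y^2/8 - 139*y/4 - 15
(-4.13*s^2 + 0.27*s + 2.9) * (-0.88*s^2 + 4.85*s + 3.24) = 3.6344*s^4 - 20.2681*s^3 - 14.6237*s^2 + 14.9398*s + 9.396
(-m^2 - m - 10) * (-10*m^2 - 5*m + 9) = 10*m^4 + 15*m^3 + 96*m^2 + 41*m - 90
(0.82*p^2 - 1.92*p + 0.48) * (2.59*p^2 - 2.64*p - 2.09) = 2.1238*p^4 - 7.1376*p^3 + 4.5982*p^2 + 2.7456*p - 1.0032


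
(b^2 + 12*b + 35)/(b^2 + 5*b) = (b + 7)/b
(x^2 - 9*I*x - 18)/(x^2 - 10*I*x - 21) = (x - 6*I)/(x - 7*I)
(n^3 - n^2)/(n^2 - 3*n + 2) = n^2/(n - 2)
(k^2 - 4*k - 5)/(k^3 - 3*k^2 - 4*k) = (k - 5)/(k*(k - 4))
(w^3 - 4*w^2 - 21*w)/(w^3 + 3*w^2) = (w - 7)/w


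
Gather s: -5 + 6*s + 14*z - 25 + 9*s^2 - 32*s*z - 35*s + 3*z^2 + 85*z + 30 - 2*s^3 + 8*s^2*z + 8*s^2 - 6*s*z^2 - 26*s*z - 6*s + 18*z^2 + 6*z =-2*s^3 + s^2*(8*z + 17) + s*(-6*z^2 - 58*z - 35) + 21*z^2 + 105*z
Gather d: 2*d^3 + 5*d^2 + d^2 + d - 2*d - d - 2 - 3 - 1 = 2*d^3 + 6*d^2 - 2*d - 6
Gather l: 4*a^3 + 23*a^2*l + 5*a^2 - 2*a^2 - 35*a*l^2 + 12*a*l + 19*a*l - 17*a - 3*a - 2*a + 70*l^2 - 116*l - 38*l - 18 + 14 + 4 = 4*a^3 + 3*a^2 - 22*a + l^2*(70 - 35*a) + l*(23*a^2 + 31*a - 154)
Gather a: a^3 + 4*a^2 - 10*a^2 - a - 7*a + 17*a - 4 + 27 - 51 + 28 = a^3 - 6*a^2 + 9*a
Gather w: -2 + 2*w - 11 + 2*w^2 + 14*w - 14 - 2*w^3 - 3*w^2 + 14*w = -2*w^3 - w^2 + 30*w - 27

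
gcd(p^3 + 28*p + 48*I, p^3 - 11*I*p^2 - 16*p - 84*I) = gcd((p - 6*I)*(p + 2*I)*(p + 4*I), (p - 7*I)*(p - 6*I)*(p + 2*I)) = p^2 - 4*I*p + 12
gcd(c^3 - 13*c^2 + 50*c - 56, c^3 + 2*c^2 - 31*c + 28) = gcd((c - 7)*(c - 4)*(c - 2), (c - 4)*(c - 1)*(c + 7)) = c - 4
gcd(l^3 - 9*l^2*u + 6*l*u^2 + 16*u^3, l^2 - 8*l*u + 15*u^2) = 1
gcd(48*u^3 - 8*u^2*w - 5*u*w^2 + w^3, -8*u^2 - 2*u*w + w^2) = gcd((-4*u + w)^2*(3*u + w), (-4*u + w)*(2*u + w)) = 4*u - w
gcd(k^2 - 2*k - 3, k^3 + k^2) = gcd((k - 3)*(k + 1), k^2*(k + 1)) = k + 1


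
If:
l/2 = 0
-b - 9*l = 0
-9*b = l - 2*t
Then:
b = 0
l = 0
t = 0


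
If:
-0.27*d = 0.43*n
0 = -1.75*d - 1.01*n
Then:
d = 0.00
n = 0.00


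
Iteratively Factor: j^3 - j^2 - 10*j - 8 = (j - 4)*(j^2 + 3*j + 2) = (j - 4)*(j + 1)*(j + 2)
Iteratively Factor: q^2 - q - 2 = (q - 2)*(q + 1)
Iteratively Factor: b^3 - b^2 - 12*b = (b - 4)*(b^2 + 3*b) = b*(b - 4)*(b + 3)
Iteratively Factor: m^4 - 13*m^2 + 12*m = (m - 1)*(m^3 + m^2 - 12*m) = m*(m - 1)*(m^2 + m - 12) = m*(m - 1)*(m + 4)*(m - 3)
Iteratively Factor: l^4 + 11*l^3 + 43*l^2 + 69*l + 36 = (l + 3)*(l^3 + 8*l^2 + 19*l + 12) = (l + 1)*(l + 3)*(l^2 + 7*l + 12) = (l + 1)*(l + 3)*(l + 4)*(l + 3)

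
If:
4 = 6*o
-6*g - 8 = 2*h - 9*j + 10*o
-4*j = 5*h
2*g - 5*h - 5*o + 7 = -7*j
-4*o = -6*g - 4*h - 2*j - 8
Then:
No Solution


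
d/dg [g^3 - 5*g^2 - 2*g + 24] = 3*g^2 - 10*g - 2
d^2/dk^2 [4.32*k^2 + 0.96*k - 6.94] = 8.64000000000000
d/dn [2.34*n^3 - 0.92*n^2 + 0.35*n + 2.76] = 7.02*n^2 - 1.84*n + 0.35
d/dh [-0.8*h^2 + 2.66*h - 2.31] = 2.66 - 1.6*h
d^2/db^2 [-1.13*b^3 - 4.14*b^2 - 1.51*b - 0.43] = -6.78*b - 8.28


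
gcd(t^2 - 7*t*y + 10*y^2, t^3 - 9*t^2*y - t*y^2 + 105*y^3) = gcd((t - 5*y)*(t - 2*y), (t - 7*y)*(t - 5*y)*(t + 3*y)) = -t + 5*y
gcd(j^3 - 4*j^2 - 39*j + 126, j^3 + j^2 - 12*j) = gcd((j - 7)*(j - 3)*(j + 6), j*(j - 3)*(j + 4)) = j - 3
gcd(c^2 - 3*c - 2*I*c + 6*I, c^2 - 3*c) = c - 3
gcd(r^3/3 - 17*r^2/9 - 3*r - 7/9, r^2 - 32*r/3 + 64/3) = 1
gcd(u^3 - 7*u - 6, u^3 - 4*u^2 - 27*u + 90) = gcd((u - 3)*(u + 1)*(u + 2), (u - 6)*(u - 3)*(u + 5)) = u - 3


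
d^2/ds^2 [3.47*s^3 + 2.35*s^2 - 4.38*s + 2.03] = 20.82*s + 4.7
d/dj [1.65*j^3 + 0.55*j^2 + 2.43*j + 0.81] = 4.95*j^2 + 1.1*j + 2.43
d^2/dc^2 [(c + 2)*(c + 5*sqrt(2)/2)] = 2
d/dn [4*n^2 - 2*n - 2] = 8*n - 2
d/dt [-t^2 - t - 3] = -2*t - 1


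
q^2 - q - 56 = (q - 8)*(q + 7)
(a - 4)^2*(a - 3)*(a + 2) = a^4 - 9*a^3 + 18*a^2 + 32*a - 96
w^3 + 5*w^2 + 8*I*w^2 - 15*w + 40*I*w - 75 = (w + 5)*(w + 3*I)*(w + 5*I)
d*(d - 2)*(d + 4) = d^3 + 2*d^2 - 8*d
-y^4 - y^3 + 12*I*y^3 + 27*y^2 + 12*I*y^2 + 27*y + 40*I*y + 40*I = (y - 8*I)*(y - 5*I)*(-I*y + 1)*(-I*y - I)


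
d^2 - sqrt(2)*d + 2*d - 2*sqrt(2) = (d + 2)*(d - sqrt(2))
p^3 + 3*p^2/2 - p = p*(p - 1/2)*(p + 2)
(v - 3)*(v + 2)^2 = v^3 + v^2 - 8*v - 12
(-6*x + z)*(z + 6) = -6*x*z - 36*x + z^2 + 6*z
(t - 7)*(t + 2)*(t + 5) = t^3 - 39*t - 70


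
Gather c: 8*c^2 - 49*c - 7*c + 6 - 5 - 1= 8*c^2 - 56*c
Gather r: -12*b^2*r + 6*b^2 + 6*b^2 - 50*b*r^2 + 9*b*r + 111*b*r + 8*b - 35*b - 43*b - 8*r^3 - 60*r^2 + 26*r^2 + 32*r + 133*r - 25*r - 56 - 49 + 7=12*b^2 - 70*b - 8*r^3 + r^2*(-50*b - 34) + r*(-12*b^2 + 120*b + 140) - 98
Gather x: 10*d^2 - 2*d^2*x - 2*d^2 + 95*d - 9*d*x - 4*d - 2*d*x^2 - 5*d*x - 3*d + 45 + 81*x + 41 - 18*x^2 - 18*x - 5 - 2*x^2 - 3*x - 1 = 8*d^2 + 88*d + x^2*(-2*d - 20) + x*(-2*d^2 - 14*d + 60) + 80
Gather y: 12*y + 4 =12*y + 4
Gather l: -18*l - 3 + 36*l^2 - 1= 36*l^2 - 18*l - 4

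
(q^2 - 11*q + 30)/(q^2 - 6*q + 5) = (q - 6)/(q - 1)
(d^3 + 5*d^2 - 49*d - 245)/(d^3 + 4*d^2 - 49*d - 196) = (d + 5)/(d + 4)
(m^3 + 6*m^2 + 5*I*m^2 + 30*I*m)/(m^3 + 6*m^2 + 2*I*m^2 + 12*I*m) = (m + 5*I)/(m + 2*I)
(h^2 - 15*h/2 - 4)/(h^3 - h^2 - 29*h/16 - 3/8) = 8*(-2*h^2 + 15*h + 8)/(-16*h^3 + 16*h^2 + 29*h + 6)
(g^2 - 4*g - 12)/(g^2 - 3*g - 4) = (-g^2 + 4*g + 12)/(-g^2 + 3*g + 4)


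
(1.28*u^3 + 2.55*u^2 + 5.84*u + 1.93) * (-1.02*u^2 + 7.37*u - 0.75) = -1.3056*u^5 + 6.8326*u^4 + 11.8767*u^3 + 39.1597*u^2 + 9.8441*u - 1.4475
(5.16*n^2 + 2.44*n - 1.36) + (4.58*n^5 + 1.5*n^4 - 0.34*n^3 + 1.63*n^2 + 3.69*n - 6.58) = 4.58*n^5 + 1.5*n^4 - 0.34*n^3 + 6.79*n^2 + 6.13*n - 7.94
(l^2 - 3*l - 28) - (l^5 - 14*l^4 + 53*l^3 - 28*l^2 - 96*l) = -l^5 + 14*l^4 - 53*l^3 + 29*l^2 + 93*l - 28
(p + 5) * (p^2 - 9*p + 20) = p^3 - 4*p^2 - 25*p + 100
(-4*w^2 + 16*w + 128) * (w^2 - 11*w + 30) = -4*w^4 + 60*w^3 - 168*w^2 - 928*w + 3840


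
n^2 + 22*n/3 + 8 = (n + 4/3)*(n + 6)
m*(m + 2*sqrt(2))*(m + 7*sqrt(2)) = m^3 + 9*sqrt(2)*m^2 + 28*m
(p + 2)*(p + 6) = p^2 + 8*p + 12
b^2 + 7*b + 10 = (b + 2)*(b + 5)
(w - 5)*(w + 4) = w^2 - w - 20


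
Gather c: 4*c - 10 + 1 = 4*c - 9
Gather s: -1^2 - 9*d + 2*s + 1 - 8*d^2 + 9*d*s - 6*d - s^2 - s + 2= -8*d^2 - 15*d - s^2 + s*(9*d + 1) + 2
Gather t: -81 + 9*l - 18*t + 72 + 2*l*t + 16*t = 9*l + t*(2*l - 2) - 9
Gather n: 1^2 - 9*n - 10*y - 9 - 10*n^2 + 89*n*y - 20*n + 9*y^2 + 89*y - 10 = -10*n^2 + n*(89*y - 29) + 9*y^2 + 79*y - 18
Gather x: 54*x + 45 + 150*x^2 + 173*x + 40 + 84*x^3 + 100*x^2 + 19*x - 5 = 84*x^3 + 250*x^2 + 246*x + 80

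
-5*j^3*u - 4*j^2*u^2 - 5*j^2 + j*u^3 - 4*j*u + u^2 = (-5*j + u)*(j + u)*(j*u + 1)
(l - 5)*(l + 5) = l^2 - 25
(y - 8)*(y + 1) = y^2 - 7*y - 8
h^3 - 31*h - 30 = (h - 6)*(h + 1)*(h + 5)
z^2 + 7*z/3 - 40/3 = (z - 8/3)*(z + 5)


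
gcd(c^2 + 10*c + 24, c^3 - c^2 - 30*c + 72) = c + 6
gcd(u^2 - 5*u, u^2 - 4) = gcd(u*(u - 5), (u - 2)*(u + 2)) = 1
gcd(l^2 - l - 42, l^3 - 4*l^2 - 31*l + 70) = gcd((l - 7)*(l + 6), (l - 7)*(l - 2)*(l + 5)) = l - 7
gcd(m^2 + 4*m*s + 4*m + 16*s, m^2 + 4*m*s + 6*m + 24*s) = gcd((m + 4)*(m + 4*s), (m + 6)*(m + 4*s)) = m + 4*s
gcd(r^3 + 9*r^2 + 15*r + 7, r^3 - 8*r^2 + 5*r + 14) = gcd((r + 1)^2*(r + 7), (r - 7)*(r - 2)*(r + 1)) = r + 1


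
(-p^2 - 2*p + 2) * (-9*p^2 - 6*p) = 9*p^4 + 24*p^3 - 6*p^2 - 12*p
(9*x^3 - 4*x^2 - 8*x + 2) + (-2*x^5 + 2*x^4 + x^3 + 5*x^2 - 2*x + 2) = -2*x^5 + 2*x^4 + 10*x^3 + x^2 - 10*x + 4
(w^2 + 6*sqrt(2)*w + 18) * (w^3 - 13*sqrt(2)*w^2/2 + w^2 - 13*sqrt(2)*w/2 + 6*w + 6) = w^5 - sqrt(2)*w^4/2 + w^4 - 54*w^3 - sqrt(2)*w^3/2 - 81*sqrt(2)*w^2 - 54*w^2 - 81*sqrt(2)*w + 108*w + 108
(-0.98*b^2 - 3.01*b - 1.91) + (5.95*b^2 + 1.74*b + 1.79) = 4.97*b^2 - 1.27*b - 0.12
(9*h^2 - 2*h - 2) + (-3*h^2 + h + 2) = 6*h^2 - h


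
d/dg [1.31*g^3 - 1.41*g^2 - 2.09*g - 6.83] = 3.93*g^2 - 2.82*g - 2.09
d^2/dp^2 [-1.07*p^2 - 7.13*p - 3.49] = -2.14000000000000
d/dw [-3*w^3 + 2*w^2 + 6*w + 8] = -9*w^2 + 4*w + 6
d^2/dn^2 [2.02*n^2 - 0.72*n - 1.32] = 4.04000000000000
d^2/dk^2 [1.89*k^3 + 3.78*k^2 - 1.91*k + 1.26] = 11.34*k + 7.56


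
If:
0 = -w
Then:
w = 0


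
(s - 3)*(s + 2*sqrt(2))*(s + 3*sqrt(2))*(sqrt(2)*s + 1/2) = sqrt(2)*s^4 - 3*sqrt(2)*s^3 + 21*s^3/2 - 63*s^2/2 + 29*sqrt(2)*s^2/2 - 87*sqrt(2)*s/2 + 6*s - 18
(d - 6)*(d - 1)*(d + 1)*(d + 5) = d^4 - d^3 - 31*d^2 + d + 30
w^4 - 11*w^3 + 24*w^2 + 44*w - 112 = (w - 7)*(w - 4)*(w - 2)*(w + 2)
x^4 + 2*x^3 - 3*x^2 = x^2*(x - 1)*(x + 3)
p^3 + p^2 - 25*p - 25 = (p - 5)*(p + 1)*(p + 5)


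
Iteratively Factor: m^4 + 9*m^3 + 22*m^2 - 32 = (m + 2)*(m^3 + 7*m^2 + 8*m - 16) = (m + 2)*(m + 4)*(m^2 + 3*m - 4) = (m - 1)*(m + 2)*(m + 4)*(m + 4)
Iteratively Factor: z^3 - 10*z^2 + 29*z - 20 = (z - 1)*(z^2 - 9*z + 20) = (z - 5)*(z - 1)*(z - 4)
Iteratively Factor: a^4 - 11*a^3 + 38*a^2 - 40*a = (a - 5)*(a^3 - 6*a^2 + 8*a) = (a - 5)*(a - 2)*(a^2 - 4*a) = (a - 5)*(a - 4)*(a - 2)*(a)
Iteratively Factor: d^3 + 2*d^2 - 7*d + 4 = (d + 4)*(d^2 - 2*d + 1) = (d - 1)*(d + 4)*(d - 1)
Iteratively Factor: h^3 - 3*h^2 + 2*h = (h - 2)*(h^2 - h) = (h - 2)*(h - 1)*(h)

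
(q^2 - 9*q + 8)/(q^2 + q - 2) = (q - 8)/(q + 2)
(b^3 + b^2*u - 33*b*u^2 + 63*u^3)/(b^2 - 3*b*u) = b + 4*u - 21*u^2/b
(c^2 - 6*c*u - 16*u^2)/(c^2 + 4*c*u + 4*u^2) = (c - 8*u)/(c + 2*u)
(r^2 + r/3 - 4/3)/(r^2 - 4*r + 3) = (r + 4/3)/(r - 3)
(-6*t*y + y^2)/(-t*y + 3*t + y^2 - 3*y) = y*(6*t - y)/(t*y - 3*t - y^2 + 3*y)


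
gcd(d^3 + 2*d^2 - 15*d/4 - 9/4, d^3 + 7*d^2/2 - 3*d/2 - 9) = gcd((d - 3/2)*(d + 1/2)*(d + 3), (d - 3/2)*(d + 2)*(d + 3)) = d^2 + 3*d/2 - 9/2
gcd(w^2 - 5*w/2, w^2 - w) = w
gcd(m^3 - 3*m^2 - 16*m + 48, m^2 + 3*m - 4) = m + 4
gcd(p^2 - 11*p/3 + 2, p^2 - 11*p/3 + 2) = p^2 - 11*p/3 + 2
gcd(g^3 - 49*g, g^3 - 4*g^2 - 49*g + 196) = g^2 - 49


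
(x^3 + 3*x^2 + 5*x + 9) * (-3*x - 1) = -3*x^4 - 10*x^3 - 18*x^2 - 32*x - 9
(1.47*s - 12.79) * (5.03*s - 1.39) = 7.3941*s^2 - 66.377*s + 17.7781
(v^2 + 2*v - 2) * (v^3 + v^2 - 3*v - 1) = v^5 + 3*v^4 - 3*v^3 - 9*v^2 + 4*v + 2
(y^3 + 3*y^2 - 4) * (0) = 0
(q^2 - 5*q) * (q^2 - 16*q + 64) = q^4 - 21*q^3 + 144*q^2 - 320*q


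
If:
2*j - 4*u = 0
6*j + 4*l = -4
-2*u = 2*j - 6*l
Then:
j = -1/2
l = -1/4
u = -1/4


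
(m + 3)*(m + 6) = m^2 + 9*m + 18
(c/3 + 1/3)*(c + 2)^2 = c^3/3 + 5*c^2/3 + 8*c/3 + 4/3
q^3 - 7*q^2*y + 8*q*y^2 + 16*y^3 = (q - 4*y)^2*(q + y)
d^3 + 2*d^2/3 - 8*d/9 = d*(d - 2/3)*(d + 4/3)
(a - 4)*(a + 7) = a^2 + 3*a - 28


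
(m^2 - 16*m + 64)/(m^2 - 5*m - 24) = (m - 8)/(m + 3)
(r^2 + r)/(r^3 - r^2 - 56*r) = (r + 1)/(r^2 - r - 56)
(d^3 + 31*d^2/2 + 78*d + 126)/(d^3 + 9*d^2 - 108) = (d + 7/2)/(d - 3)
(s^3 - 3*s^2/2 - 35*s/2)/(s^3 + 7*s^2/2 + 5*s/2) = (2*s^2 - 3*s - 35)/(2*s^2 + 7*s + 5)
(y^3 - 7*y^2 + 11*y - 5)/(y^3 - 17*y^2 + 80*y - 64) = (y^2 - 6*y + 5)/(y^2 - 16*y + 64)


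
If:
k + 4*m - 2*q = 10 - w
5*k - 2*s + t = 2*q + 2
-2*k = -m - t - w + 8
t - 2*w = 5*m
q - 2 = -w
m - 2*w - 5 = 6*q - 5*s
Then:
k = -586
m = -882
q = -1374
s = -921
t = -1658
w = 1376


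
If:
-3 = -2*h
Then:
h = 3/2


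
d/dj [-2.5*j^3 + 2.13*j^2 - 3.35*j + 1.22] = -7.5*j^2 + 4.26*j - 3.35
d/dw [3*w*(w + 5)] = 6*w + 15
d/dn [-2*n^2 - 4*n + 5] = -4*n - 4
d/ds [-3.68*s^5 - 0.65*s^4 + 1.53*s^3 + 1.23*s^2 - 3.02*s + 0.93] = -18.4*s^4 - 2.6*s^3 + 4.59*s^2 + 2.46*s - 3.02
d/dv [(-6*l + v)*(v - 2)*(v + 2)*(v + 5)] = -18*l*v^2 - 60*l*v + 24*l + 4*v^3 + 15*v^2 - 8*v - 20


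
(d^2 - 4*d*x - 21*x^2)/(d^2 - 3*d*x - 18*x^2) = (-d + 7*x)/(-d + 6*x)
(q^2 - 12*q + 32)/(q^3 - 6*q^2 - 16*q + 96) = (q - 8)/(q^2 - 2*q - 24)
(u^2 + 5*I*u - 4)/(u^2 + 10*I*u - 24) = (u + I)/(u + 6*I)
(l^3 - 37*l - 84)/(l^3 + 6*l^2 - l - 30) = (l^2 - 3*l - 28)/(l^2 + 3*l - 10)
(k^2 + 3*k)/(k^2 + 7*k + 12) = k/(k + 4)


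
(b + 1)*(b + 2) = b^2 + 3*b + 2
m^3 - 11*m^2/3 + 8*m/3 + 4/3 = (m - 2)^2*(m + 1/3)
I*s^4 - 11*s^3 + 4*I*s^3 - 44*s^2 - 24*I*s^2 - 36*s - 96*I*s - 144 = (s + 4)*(s + 6*I)^2*(I*s + 1)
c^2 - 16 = (c - 4)*(c + 4)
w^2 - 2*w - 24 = (w - 6)*(w + 4)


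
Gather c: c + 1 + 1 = c + 2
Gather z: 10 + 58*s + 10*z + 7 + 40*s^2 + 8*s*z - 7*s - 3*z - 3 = 40*s^2 + 51*s + z*(8*s + 7) + 14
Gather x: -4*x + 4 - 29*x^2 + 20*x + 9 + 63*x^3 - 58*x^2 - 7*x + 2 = 63*x^3 - 87*x^2 + 9*x + 15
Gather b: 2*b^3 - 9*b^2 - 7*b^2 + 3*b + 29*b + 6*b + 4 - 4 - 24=2*b^3 - 16*b^2 + 38*b - 24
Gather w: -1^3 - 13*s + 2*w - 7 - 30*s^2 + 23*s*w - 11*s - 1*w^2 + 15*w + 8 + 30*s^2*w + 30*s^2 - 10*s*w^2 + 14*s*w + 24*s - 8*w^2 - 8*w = w^2*(-10*s - 9) + w*(30*s^2 + 37*s + 9)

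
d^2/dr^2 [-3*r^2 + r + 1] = -6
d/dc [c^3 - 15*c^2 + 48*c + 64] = 3*c^2 - 30*c + 48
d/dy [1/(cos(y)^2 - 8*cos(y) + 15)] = 2*(cos(y) - 4)*sin(y)/(cos(y)^2 - 8*cos(y) + 15)^2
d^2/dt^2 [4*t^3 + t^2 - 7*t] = 24*t + 2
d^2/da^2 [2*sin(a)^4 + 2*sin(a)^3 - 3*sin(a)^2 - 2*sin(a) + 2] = -32*sin(a)^4 - 18*sin(a)^3 + 36*sin(a)^2 + 14*sin(a) - 6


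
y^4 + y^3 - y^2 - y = y*(y - 1)*(y + 1)^2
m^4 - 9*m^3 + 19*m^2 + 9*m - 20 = (m - 5)*(m - 4)*(m - 1)*(m + 1)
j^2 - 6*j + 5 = (j - 5)*(j - 1)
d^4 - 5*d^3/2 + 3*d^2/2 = d^2*(d - 3/2)*(d - 1)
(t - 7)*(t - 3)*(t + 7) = t^3 - 3*t^2 - 49*t + 147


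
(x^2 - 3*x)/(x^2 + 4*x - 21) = x/(x + 7)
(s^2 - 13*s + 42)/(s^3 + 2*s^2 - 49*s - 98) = (s - 6)/(s^2 + 9*s + 14)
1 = 1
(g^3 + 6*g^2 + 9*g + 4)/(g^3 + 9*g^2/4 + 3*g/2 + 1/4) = 4*(g + 4)/(4*g + 1)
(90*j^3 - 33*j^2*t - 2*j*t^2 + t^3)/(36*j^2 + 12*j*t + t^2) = (15*j^2 - 8*j*t + t^2)/(6*j + t)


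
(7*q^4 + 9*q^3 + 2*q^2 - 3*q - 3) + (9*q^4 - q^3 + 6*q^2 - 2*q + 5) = 16*q^4 + 8*q^3 + 8*q^2 - 5*q + 2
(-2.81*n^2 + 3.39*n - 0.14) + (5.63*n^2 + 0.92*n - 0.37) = 2.82*n^2 + 4.31*n - 0.51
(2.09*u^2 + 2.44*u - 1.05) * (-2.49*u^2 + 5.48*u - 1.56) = -5.2041*u^4 + 5.3776*u^3 + 12.7253*u^2 - 9.5604*u + 1.638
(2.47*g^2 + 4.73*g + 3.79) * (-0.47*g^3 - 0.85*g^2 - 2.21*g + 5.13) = -1.1609*g^5 - 4.3226*g^4 - 11.2605*g^3 - 1.0037*g^2 + 15.889*g + 19.4427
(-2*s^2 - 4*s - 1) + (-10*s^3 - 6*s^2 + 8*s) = -10*s^3 - 8*s^2 + 4*s - 1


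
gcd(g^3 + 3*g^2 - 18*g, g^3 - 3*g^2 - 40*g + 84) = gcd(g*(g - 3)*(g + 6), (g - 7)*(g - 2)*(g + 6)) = g + 6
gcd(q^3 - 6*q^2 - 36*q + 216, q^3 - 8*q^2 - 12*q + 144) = q^2 - 12*q + 36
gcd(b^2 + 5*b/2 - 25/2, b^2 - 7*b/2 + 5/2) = b - 5/2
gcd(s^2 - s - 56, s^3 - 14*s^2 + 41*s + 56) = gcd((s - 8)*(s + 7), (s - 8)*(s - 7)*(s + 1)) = s - 8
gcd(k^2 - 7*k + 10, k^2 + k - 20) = 1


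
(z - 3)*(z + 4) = z^2 + z - 12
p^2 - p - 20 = (p - 5)*(p + 4)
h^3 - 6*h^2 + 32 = (h - 4)^2*(h + 2)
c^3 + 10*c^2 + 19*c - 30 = (c - 1)*(c + 5)*(c + 6)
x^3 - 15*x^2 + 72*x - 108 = (x - 6)^2*(x - 3)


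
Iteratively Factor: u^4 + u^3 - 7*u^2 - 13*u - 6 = (u + 1)*(u^3 - 7*u - 6) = (u - 3)*(u + 1)*(u^2 + 3*u + 2) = (u - 3)*(u + 1)*(u + 2)*(u + 1)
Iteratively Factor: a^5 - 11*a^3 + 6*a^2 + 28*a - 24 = (a + 3)*(a^4 - 3*a^3 - 2*a^2 + 12*a - 8) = (a + 2)*(a + 3)*(a^3 - 5*a^2 + 8*a - 4) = (a - 2)*(a + 2)*(a + 3)*(a^2 - 3*a + 2) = (a - 2)*(a - 1)*(a + 2)*(a + 3)*(a - 2)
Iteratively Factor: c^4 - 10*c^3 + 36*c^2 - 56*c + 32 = (c - 4)*(c^3 - 6*c^2 + 12*c - 8) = (c - 4)*(c - 2)*(c^2 - 4*c + 4) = (c - 4)*(c - 2)^2*(c - 2)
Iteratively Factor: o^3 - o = (o - 1)*(o^2 + o) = o*(o - 1)*(o + 1)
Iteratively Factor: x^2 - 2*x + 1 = (x - 1)*(x - 1)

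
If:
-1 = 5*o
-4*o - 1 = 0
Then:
No Solution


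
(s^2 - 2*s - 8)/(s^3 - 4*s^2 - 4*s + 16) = 1/(s - 2)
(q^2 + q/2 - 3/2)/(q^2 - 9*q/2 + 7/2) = (2*q + 3)/(2*q - 7)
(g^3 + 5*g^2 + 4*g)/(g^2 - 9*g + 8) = g*(g^2 + 5*g + 4)/(g^2 - 9*g + 8)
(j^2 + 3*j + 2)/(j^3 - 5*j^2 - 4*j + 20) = (j + 1)/(j^2 - 7*j + 10)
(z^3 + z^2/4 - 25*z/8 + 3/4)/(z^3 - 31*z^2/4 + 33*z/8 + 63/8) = (4*z^2 + 7*z - 2)/(4*z^2 - 25*z - 21)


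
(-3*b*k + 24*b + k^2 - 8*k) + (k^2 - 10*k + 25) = -3*b*k + 24*b + 2*k^2 - 18*k + 25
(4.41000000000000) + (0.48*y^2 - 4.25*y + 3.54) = 0.48*y^2 - 4.25*y + 7.95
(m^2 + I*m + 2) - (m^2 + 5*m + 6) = -5*m + I*m - 4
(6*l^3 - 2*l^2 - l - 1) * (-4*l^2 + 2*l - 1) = -24*l^5 + 20*l^4 - 6*l^3 + 4*l^2 - l + 1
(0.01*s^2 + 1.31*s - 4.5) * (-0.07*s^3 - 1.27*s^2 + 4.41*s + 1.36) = -0.0007*s^5 - 0.1044*s^4 - 1.3046*s^3 + 11.5057*s^2 - 18.0634*s - 6.12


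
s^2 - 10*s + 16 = (s - 8)*(s - 2)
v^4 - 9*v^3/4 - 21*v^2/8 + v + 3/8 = (v - 3)*(v - 1/2)*(v + 1/4)*(v + 1)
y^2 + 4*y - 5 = (y - 1)*(y + 5)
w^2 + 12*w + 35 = (w + 5)*(w + 7)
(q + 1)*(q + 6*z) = q^2 + 6*q*z + q + 6*z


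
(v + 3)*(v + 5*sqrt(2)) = v^2 + 3*v + 5*sqrt(2)*v + 15*sqrt(2)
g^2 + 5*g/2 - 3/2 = (g - 1/2)*(g + 3)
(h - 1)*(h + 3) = h^2 + 2*h - 3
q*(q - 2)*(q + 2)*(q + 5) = q^4 + 5*q^3 - 4*q^2 - 20*q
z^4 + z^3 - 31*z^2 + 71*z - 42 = (z - 3)*(z - 2)*(z - 1)*(z + 7)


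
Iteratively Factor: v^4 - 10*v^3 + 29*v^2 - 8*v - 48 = (v - 3)*(v^3 - 7*v^2 + 8*v + 16) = (v - 3)*(v + 1)*(v^2 - 8*v + 16) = (v - 4)*(v - 3)*(v + 1)*(v - 4)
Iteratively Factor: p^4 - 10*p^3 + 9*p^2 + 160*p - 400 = (p - 4)*(p^3 - 6*p^2 - 15*p + 100) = (p - 4)*(p + 4)*(p^2 - 10*p + 25) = (p - 5)*(p - 4)*(p + 4)*(p - 5)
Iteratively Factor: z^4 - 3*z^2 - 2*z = (z - 2)*(z^3 + 2*z^2 + z) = (z - 2)*(z + 1)*(z^2 + z) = z*(z - 2)*(z + 1)*(z + 1)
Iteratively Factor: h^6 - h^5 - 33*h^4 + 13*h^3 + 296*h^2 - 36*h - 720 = (h + 3)*(h^5 - 4*h^4 - 21*h^3 + 76*h^2 + 68*h - 240) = (h + 2)*(h + 3)*(h^4 - 6*h^3 - 9*h^2 + 94*h - 120) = (h - 5)*(h + 2)*(h + 3)*(h^3 - h^2 - 14*h + 24) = (h - 5)*(h - 2)*(h + 2)*(h + 3)*(h^2 + h - 12) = (h - 5)*(h - 3)*(h - 2)*(h + 2)*(h + 3)*(h + 4)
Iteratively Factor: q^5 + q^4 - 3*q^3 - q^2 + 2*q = (q - 1)*(q^4 + 2*q^3 - q^2 - 2*q) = (q - 1)*(q + 1)*(q^3 + q^2 - 2*q) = (q - 1)*(q + 1)*(q + 2)*(q^2 - q) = q*(q - 1)*(q + 1)*(q + 2)*(q - 1)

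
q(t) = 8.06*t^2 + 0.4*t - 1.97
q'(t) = 16.12*t + 0.4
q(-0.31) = -1.32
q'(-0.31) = -4.60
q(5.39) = 234.35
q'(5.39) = 87.29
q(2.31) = 41.96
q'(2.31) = 37.64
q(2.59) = 53.13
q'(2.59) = 42.15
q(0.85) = 4.19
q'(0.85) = 14.10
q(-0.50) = -0.16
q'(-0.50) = -7.66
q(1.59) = 19.04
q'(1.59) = 26.03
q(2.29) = 41.21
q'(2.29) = 37.31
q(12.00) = 1163.47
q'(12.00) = 193.84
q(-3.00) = 69.37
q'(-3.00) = -47.96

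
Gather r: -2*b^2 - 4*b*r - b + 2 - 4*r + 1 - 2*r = -2*b^2 - b + r*(-4*b - 6) + 3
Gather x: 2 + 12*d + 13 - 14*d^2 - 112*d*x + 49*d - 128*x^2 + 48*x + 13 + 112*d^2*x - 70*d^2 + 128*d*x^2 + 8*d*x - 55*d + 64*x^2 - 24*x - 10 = -84*d^2 + 6*d + x^2*(128*d - 64) + x*(112*d^2 - 104*d + 24) + 18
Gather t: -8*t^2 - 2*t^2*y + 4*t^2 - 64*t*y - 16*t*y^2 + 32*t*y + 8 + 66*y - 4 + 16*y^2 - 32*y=t^2*(-2*y - 4) + t*(-16*y^2 - 32*y) + 16*y^2 + 34*y + 4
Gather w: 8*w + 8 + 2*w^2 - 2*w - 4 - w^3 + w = -w^3 + 2*w^2 + 7*w + 4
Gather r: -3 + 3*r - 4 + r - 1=4*r - 8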